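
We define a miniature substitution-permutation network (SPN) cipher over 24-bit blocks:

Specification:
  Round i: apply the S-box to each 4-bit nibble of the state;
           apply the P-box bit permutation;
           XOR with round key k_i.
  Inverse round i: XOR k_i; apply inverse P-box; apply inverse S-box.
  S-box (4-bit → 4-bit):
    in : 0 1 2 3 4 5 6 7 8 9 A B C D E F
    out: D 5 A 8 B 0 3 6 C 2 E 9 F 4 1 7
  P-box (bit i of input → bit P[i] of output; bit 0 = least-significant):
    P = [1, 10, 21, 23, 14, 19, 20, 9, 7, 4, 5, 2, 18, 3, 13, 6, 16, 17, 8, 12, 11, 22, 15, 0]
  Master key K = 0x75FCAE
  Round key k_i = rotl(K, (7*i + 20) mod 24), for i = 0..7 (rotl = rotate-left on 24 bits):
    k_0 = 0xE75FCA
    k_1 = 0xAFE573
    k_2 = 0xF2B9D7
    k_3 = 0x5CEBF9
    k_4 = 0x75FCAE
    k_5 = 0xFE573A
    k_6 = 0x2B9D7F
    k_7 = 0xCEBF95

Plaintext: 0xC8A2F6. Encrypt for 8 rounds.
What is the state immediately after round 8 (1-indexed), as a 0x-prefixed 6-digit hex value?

0xD4B07C

s_0 = plaintext = 0xC8A2F6
s_1 = Round(s_0, k_0) = 0xBFA295
s_2 = Round(s_1, k_1) = 0xA4CC2E
s_3 = Round(s_2, k_2) = 0xBD0B28
s_4 = Round(s_3, k_3) = 0xF0C03C
s_5 = Round(s_4, k_4) = 0x904340
s_6 = Round(s_5, k_5) = 0x130474
s_7 = Round(s_6, k_6) = 0xB721A9
s_8 = Round(s_7, k_7) = 0xD4B07C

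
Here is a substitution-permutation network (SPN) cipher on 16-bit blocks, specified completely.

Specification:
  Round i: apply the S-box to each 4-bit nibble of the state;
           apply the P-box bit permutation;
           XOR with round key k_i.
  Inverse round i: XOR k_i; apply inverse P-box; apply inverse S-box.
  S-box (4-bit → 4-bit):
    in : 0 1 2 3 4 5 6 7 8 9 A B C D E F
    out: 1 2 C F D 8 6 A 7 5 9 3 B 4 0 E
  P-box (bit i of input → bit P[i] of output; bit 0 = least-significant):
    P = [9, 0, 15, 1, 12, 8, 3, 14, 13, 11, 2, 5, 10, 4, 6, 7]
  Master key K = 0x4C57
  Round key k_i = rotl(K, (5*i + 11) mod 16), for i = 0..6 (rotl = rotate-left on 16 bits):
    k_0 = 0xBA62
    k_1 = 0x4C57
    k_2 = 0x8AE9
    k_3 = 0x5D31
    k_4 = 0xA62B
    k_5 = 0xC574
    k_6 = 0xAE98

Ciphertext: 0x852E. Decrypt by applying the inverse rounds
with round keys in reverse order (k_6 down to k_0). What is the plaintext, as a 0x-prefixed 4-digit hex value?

s_0 = ciphertext = 0x852E
s_1 = InvRound(s_0, k_6) = 0x731A
s_2 = InvRound(s_1, k_5) = 0x9494
s_3 = InvRound(s_2, k_4) = 0x749C
s_4 = InvRound(s_3, k_3) = 0x5361
s_5 = InvRound(s_4, k_2) = 0x513D
s_6 = InvRound(s_5, k_1) = 0x9785
s_7 = InvRound(s_6, k_0) = 0x4317

0x4317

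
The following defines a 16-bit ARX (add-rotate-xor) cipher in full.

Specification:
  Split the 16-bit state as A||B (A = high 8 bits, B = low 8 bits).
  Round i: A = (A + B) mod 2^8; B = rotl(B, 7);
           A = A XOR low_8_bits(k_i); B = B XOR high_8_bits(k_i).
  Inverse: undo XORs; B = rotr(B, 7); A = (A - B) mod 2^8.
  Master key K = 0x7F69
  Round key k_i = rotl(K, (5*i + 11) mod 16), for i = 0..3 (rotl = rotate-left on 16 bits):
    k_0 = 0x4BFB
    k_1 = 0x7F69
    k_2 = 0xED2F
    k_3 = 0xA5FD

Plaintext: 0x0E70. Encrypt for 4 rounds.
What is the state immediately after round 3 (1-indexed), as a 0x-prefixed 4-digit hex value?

0x788E

s_0 = plaintext = 0x0E70
s_1 = Round(s_0, k_0) = 0x8573
s_2 = Round(s_1, k_1) = 0x91C6
s_3 = Round(s_2, k_2) = 0x788E
s_4 = Round(s_3, k_3) = 0xFBE2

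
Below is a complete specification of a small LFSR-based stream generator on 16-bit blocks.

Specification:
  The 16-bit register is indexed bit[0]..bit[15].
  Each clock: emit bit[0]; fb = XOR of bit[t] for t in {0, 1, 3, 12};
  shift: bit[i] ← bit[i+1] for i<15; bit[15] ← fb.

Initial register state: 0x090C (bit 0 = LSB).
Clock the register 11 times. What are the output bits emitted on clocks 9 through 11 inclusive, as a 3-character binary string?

reg_0 = 0x090C
clock 1: out=0, reg = 0x8486
clock 2: out=0, reg = 0xC243
clock 3: out=1, reg = 0x6121
clock 4: out=1, reg = 0xB090
clock 5: out=0, reg = 0xD848
clock 6: out=0, reg = 0x6C24
clock 7: out=0, reg = 0x3612
clock 8: out=0, reg = 0x1B09
clock 9: out=1, reg = 0x8D84
clock 10: out=0, reg = 0x46C2
clock 11: out=0, reg = 0xA361

100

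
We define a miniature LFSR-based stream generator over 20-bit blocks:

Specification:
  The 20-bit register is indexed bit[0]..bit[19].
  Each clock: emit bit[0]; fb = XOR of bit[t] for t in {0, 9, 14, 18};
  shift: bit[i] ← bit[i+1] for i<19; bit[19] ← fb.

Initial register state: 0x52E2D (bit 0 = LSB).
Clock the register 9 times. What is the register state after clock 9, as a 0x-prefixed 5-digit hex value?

reg_0 = 0x52E2D
clock 1: out=1, reg = 0xA9716
clock 2: out=0, reg = 0xD4B8B
clock 3: out=1, reg = 0x6A5C5
clock 4: out=1, reg = 0x352E2
clock 5: out=0, reg = 0x1A971
clock 6: out=1, reg = 0x8D4B8
clock 7: out=0, reg = 0xC6A5C
clock 8: out=0, reg = 0xE352E
clock 9: out=0, reg = 0xF1A97

0xF1A97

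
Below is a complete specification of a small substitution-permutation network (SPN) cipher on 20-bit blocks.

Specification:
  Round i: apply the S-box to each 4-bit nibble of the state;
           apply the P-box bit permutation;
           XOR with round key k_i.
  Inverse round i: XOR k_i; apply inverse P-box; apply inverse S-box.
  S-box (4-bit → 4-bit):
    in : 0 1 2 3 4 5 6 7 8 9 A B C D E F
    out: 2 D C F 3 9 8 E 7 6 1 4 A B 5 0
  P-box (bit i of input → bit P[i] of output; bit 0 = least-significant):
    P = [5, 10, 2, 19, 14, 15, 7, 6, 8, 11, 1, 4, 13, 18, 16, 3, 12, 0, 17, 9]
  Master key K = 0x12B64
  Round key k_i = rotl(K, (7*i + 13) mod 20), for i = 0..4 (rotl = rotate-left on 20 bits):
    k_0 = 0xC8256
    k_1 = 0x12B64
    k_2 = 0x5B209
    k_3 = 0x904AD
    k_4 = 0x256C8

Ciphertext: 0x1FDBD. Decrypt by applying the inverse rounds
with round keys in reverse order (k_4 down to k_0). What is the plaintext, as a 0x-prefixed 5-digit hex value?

0xC2E82

s_0 = ciphertext = 0x1FDBD
s_1 = InvRound(s_0, k_4) = 0x7EDCE
s_2 = InvRound(s_1, k_3) = 0x948D5
s_3 = InvRound(s_2, k_2) = 0x5DC32
s_4 = InvRound(s_3, k_1) = 0x541D9
s_5 = InvRound(s_4, k_0) = 0xC2E82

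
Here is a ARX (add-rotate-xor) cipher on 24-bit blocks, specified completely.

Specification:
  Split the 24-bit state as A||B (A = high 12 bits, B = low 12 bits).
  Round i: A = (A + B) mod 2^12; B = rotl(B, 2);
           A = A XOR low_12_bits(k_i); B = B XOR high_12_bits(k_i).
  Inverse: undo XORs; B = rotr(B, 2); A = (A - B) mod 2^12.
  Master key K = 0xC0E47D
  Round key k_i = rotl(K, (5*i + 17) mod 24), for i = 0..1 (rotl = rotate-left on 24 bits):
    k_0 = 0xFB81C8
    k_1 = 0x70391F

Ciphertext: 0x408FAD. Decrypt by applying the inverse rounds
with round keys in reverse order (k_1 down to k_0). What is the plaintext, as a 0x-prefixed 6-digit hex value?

0x5C0D64

s_0 = ciphertext = 0x408FAD
s_1 = InvRound(s_0, k_1) = 0x2ECA2B
s_2 = InvRound(s_1, k_0) = 0x5C0D64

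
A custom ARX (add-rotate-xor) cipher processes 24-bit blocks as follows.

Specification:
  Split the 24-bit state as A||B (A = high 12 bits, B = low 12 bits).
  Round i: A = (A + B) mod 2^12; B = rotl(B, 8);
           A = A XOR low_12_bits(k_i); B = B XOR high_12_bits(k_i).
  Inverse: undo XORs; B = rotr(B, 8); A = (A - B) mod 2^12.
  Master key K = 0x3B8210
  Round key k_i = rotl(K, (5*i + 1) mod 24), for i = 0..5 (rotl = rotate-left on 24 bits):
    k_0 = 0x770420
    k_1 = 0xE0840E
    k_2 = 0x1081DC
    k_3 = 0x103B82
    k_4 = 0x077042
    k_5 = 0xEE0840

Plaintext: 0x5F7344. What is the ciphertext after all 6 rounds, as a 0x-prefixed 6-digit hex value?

0x3AF47D

s_0 = plaintext = 0x5F7344
s_1 = Round(s_0, k_0) = 0xD1B344
s_2 = Round(s_1, k_1) = 0x451A3C
s_3 = Round(s_2, k_2) = 0xF51DAB
s_4 = Round(s_3, k_3) = 0x77EAD9
s_5 = Round(s_4, k_4) = 0x2159DA
s_6 = Round(s_5, k_5) = 0x3AF47D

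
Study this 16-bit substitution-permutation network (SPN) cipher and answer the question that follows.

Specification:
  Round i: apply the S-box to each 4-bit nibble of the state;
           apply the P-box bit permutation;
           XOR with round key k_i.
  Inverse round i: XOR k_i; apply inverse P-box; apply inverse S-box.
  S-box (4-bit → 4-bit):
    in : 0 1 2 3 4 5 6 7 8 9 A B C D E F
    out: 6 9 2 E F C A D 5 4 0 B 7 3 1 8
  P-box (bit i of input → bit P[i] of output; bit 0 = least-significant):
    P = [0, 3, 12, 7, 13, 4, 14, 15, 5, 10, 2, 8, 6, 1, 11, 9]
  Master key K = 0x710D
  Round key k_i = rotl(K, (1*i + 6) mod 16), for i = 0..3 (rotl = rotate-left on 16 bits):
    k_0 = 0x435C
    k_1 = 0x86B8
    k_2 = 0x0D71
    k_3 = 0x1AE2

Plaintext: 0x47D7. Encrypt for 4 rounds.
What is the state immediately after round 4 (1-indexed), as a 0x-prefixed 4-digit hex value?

0x4B00

s_0 = plaintext = 0x47D7
s_1 = Round(s_0, k_0) = 0x78AB
s_2 = Round(s_1, k_1) = 0x8C55
s_3 = Round(s_2, k_2) = 0xD195
s_4 = Round(s_3, k_3) = 0x4B00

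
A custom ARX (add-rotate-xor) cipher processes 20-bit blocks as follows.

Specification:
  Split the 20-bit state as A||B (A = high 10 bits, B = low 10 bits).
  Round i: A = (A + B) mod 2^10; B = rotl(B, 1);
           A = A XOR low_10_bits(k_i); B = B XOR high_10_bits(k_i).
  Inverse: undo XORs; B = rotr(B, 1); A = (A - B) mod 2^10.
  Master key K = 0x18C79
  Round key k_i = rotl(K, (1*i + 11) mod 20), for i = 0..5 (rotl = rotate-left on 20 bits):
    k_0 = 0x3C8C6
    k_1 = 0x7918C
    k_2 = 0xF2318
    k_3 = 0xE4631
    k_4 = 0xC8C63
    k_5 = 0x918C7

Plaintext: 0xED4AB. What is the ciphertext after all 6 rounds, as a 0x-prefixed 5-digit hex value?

s_0 = plaintext = 0xED4AB
s_1 = Round(s_0, k_0) = 0x299A4
s_2 = Round(s_1, k_1) = 0xF1AAC
s_3 = Round(s_2, k_2) = 0x5AA91
s_4 = Round(s_3, k_3) = 0x72AB2
s_5 = Round(s_4, k_4) = 0x07E46
s_6 = Round(s_5, k_5) = 0xA8ACB

0xA8ACB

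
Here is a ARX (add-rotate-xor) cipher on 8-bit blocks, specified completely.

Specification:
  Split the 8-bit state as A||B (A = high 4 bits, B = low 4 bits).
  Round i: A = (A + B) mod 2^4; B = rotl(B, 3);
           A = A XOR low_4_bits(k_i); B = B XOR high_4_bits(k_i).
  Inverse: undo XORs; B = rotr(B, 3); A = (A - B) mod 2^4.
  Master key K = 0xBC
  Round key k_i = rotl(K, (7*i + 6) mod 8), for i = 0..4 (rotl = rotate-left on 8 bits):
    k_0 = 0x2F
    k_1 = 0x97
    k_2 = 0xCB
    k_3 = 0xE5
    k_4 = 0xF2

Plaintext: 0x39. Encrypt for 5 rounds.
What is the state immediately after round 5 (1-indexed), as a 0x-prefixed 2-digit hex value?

0x06

s_0 = plaintext = 0x39
s_1 = Round(s_0, k_0) = 0x3E
s_2 = Round(s_1, k_1) = 0x6E
s_3 = Round(s_2, k_2) = 0xFB
s_4 = Round(s_3, k_3) = 0xF3
s_5 = Round(s_4, k_4) = 0x06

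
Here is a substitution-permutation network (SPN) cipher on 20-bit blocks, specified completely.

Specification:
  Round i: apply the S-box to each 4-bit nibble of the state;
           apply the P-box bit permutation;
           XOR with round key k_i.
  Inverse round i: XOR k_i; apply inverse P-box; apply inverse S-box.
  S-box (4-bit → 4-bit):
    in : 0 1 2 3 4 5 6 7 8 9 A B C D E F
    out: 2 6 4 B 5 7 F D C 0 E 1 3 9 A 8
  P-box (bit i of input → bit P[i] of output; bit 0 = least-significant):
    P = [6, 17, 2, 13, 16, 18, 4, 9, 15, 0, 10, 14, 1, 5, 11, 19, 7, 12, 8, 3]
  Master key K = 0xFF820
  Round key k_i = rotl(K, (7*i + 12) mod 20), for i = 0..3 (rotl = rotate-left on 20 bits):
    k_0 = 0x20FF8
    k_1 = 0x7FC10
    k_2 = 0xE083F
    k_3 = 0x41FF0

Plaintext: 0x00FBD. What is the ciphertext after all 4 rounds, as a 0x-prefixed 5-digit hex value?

s_0 = plaintext = 0x00FBD
s_1 = Round(s_0, k_0) = 0x37F98
s_2 = Round(s_1, k_1) = 0xF849E
s_3 = Round(s_2, k_2) = 0x4A437
s_4 = Round(s_3, k_3) = 0x9B014

0x9B014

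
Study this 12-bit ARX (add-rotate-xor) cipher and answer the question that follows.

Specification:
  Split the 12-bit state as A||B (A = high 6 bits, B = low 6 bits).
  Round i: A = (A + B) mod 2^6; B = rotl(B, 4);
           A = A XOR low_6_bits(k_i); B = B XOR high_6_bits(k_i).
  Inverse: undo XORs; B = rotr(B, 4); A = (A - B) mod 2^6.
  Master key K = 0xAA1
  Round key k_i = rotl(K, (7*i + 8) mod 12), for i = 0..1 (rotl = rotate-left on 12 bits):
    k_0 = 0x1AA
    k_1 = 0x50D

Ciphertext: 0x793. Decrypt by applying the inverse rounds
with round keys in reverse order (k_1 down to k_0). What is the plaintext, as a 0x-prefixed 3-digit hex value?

s_0 = ciphertext = 0x793
s_1 = InvRound(s_0, k_1) = 0xDDC
s_2 = InvRound(s_1, k_0) = 0xD29

0xD29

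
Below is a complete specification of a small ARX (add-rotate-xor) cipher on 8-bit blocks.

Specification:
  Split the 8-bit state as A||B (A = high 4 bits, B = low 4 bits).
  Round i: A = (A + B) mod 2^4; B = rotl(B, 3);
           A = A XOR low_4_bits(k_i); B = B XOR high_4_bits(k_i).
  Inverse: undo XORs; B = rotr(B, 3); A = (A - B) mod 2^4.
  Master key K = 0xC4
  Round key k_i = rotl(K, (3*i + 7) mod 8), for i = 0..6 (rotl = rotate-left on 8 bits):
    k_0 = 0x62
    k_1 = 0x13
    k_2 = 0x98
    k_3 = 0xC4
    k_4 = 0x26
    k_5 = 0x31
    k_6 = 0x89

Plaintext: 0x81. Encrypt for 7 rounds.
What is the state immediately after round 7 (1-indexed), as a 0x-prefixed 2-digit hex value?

s_0 = plaintext = 0x81
s_1 = Round(s_0, k_0) = 0xBE
s_2 = Round(s_1, k_1) = 0xA6
s_3 = Round(s_2, k_2) = 0x8A
s_4 = Round(s_3, k_3) = 0x69
s_5 = Round(s_4, k_4) = 0x9E
s_6 = Round(s_5, k_5) = 0x64
s_7 = Round(s_6, k_6) = 0x3A

0x3A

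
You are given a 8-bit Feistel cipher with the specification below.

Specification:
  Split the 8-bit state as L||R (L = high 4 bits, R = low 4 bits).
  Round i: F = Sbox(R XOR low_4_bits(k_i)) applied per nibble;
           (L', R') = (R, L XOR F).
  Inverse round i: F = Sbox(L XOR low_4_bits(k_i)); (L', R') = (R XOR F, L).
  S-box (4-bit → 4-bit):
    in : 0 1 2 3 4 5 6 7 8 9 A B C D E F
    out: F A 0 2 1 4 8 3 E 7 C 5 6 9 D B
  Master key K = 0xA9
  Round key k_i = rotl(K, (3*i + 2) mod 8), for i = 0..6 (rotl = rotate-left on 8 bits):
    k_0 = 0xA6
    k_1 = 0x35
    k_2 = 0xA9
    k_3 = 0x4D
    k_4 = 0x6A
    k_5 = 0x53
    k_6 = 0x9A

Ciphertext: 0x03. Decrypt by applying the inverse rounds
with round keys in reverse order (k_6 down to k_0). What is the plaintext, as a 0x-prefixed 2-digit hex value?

s_0 = ciphertext = 0x03
s_1 = InvRound(s_0, k_6) = 0xF0
s_2 = InvRound(s_1, k_5) = 0x6F
s_3 = InvRound(s_2, k_4) = 0x96
s_4 = InvRound(s_3, k_3) = 0x79
s_5 = InvRound(s_4, k_2) = 0x47
s_6 = InvRound(s_5, k_1) = 0xD4
s_7 = InvRound(s_6, k_0) = 0x1D

0x1D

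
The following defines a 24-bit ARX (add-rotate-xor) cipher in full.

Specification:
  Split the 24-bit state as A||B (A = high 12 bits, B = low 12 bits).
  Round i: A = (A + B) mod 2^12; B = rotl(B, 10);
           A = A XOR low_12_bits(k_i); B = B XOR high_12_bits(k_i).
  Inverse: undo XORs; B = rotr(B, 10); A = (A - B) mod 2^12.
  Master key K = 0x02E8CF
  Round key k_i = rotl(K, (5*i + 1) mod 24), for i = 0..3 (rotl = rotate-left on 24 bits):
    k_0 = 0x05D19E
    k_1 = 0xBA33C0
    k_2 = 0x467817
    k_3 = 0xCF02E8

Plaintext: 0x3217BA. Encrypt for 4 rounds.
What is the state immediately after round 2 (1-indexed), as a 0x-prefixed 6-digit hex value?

s_0 = plaintext = 0x3217BA
s_1 = Round(s_0, k_0) = 0xB459B3
s_2 = Round(s_1, k_1) = 0x7385CF
s_3 = Round(s_2, k_2) = 0x510914
s_4 = Round(s_3, k_3) = 0xCCCEB5

0x7385CF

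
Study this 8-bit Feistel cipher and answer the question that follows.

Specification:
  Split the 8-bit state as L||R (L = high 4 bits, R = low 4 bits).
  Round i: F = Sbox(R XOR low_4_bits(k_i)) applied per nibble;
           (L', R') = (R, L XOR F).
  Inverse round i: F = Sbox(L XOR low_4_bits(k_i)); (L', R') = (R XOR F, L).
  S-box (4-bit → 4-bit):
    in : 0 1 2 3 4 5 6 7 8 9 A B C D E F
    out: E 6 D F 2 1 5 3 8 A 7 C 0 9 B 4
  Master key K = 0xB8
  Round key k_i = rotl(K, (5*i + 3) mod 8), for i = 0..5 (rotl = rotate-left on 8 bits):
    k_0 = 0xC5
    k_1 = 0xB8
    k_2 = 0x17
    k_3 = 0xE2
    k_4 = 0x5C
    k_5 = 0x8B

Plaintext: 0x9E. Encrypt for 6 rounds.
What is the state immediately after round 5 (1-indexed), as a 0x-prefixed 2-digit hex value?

0xDD

s_0 = plaintext = 0x9E
s_1 = Round(s_0, k_0) = 0xE5
s_2 = Round(s_1, k_1) = 0x57
s_3 = Round(s_2, k_2) = 0x7B
s_4 = Round(s_3, k_3) = 0xBD
s_5 = Round(s_4, k_4) = 0xDD
s_6 = Round(s_5, k_5) = 0xD8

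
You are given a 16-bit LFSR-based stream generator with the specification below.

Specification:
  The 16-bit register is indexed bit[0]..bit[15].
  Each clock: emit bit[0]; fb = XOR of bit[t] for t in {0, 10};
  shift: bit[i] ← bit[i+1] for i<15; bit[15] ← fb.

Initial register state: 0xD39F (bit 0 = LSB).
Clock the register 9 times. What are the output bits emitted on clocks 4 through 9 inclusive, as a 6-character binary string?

reg_0 = 0xD39F
clock 1: out=1, reg = 0xE9CF
clock 2: out=1, reg = 0xF4E7
clock 3: out=1, reg = 0x7A73
clock 4: out=1, reg = 0xBD39
clock 5: out=1, reg = 0x5E9C
clock 6: out=0, reg = 0xAF4E
clock 7: out=0, reg = 0xD7A7
clock 8: out=1, reg = 0x6BD3
clock 9: out=1, reg = 0xB5E9

110011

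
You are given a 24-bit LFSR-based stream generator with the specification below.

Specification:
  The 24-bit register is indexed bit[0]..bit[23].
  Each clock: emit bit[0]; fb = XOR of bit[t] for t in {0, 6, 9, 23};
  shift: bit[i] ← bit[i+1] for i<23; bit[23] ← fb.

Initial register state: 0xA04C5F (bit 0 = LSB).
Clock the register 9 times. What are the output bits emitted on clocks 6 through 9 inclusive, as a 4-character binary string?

0100

reg_0 = 0xA04C5F
clock 1: out=1, reg = 0xD0262F
clock 2: out=1, reg = 0xE81317
clock 3: out=1, reg = 0xF4098B
clock 4: out=1, reg = 0x7A04C5
clock 5: out=1, reg = 0x3D0262
clock 6: out=0, reg = 0x1E8131
clock 7: out=1, reg = 0x8F4098
clock 8: out=0, reg = 0xC7A04C
clock 9: out=0, reg = 0x63D026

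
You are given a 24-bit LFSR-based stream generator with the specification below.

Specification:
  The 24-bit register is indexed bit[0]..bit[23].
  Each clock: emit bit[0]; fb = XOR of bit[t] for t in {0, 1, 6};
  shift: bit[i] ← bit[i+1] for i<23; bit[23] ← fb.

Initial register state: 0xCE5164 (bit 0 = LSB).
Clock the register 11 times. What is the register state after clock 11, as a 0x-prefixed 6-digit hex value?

0x1279CA

reg_0 = 0xCE5164
clock 1: out=0, reg = 0xE728B2
clock 2: out=0, reg = 0xF39459
clock 3: out=1, reg = 0x79CA2C
clock 4: out=0, reg = 0x3CE516
clock 5: out=0, reg = 0x9E728B
clock 6: out=1, reg = 0x4F3945
clock 7: out=1, reg = 0x279CA2
clock 8: out=0, reg = 0x93CE51
clock 9: out=1, reg = 0x49E728
clock 10: out=0, reg = 0x24F394
clock 11: out=0, reg = 0x1279CA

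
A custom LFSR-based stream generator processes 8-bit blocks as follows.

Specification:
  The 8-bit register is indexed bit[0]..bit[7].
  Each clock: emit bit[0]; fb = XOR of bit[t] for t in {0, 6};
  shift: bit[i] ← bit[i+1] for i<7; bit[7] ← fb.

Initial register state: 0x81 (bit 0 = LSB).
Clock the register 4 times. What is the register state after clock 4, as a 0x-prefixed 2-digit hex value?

0xF8

reg_0 = 0x81
clock 1: out=1, reg = 0xC0
clock 2: out=0, reg = 0xE0
clock 3: out=0, reg = 0xF0
clock 4: out=0, reg = 0xF8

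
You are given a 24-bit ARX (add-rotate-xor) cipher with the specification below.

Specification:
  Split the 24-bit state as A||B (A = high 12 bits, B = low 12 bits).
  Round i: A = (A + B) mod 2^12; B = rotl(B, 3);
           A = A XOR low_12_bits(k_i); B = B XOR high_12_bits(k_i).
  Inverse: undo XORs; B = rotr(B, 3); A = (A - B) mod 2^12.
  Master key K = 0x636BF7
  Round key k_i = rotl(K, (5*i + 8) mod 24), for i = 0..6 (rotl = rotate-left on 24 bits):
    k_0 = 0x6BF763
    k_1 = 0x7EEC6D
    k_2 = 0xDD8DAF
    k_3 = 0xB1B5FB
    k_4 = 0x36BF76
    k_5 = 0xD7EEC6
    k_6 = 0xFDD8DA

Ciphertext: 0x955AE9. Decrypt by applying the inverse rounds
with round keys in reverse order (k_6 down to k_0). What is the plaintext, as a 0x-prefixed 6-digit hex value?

0x2AC0EF

s_0 = ciphertext = 0x955AE9
s_1 = InvRound(s_0, k_6) = 0x8E98A6
s_2 = InvRound(s_1, k_5) = 0x5740BB
s_3 = InvRound(s_2, k_4) = 0x98807A
s_4 = InvRound(s_3, k_3) = 0x90736C
s_5 = InvRound(s_4, k_2) = 0xAD29D6
s_6 = InvRound(s_5, k_1) = 0x4F81C7
s_7 = InvRound(s_6, k_0) = 0x2AC0EF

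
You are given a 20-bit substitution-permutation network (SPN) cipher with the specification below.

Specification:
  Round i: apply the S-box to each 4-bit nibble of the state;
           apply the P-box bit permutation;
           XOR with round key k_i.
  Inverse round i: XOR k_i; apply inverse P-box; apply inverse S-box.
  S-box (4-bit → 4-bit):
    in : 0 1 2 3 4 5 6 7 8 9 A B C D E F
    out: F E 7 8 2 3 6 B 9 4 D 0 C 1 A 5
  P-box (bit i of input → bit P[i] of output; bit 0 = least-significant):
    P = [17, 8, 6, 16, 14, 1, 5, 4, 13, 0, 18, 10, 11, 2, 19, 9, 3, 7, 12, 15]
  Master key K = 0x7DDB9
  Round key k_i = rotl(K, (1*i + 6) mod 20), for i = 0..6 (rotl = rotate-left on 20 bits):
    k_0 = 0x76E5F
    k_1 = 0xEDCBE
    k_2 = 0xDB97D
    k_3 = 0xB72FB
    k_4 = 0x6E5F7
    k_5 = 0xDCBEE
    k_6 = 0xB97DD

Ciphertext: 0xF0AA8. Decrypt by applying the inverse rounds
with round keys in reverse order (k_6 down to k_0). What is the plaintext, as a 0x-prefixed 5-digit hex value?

0x87C92

s_0 = ciphertext = 0xF0AA8
s_1 = InvRound(s_0, k_6) = 0xC51C6
s_2 = InvRound(s_1, k_5) = 0xA8B93
s_3 = InvRound(s_2, k_4) = 0xB0AF9
s_4 = InvRound(s_3, k_3) = 0x9DD5B
s_5 = InvRound(s_4, k_2) = 0xB4A2B
s_6 = InvRound(s_5, k_1) = 0x1E133
s_7 = InvRound(s_6, k_0) = 0x87C92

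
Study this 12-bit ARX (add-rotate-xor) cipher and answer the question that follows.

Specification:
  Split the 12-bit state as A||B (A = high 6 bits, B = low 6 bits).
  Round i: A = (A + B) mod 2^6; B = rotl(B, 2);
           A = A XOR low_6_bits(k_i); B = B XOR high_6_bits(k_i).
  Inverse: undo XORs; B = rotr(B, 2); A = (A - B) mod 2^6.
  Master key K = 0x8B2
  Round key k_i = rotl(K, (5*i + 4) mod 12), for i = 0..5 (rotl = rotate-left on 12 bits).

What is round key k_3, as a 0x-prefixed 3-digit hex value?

K = 0x8B2
k_0 = rotl(K, (5*0+4) mod 12) = rotl(K, 4) = 0xB28
k_1 = rotl(K, (5*1+4) mod 12) = rotl(K, 9) = 0x516
k_2 = rotl(K, (5*2+4) mod 12) = rotl(K, 2) = 0x2CA
k_3 = rotl(K, (5*3+4) mod 12) = rotl(K, 7) = 0x945

0x945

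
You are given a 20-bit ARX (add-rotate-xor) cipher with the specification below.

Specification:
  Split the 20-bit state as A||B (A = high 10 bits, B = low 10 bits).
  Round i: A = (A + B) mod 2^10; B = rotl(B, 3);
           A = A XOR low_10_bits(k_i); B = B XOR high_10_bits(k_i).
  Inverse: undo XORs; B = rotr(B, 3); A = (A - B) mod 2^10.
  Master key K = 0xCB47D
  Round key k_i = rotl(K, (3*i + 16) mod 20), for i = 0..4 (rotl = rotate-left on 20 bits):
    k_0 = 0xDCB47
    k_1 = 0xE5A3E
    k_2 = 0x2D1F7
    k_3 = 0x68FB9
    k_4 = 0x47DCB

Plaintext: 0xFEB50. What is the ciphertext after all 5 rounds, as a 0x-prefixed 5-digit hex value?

s_0 = plaintext = 0xFEB50
s_1 = Round(s_0, k_0) = 0x035F4
s_2 = Round(s_1, k_1) = 0x0FC35
s_3 = Round(s_2, k_2) = 0x60D1C
s_4 = Round(s_3, k_3) = 0x49941
s_5 = Round(s_4, k_4) = 0xEB315

0xEB315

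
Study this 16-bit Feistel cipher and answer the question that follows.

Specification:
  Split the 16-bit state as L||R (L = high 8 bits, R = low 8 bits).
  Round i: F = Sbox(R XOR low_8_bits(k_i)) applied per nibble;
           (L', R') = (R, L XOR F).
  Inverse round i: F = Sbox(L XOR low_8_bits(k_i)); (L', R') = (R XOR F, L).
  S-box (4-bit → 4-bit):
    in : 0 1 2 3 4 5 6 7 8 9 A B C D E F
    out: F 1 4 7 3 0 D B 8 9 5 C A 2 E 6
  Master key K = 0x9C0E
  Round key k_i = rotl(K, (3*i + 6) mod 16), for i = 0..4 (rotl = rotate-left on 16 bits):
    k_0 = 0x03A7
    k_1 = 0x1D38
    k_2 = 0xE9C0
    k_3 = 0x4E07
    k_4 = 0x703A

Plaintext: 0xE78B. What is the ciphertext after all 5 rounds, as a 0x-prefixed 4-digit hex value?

0x96DB

s_0 = plaintext = 0xE78B
s_1 = Round(s_0, k_0) = 0x8BAD
s_2 = Round(s_1, k_1) = 0xAD1B
s_3 = Round(s_2, k_2) = 0x1B81
s_4 = Round(s_3, k_3) = 0x8196
s_5 = Round(s_4, k_4) = 0x96DB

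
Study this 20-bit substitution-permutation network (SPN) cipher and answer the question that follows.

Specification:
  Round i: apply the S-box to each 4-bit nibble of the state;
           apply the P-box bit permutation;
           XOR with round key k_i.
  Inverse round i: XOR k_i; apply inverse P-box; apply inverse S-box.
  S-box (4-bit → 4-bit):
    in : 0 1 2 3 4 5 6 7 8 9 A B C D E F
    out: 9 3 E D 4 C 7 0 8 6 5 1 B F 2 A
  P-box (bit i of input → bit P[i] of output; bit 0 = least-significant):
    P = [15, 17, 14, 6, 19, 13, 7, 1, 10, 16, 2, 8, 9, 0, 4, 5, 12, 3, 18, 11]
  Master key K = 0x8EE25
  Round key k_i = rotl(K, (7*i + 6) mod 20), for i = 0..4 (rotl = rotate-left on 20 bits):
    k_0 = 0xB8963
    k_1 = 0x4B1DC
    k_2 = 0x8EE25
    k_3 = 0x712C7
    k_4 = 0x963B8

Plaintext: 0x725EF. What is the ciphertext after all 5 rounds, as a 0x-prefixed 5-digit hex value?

s_0 = plaintext = 0x725EF
s_1 = Round(s_0, k_0) = 0x9A816
s_2 = Round(s_1, k_1) = 0xA52C4
s_3 = Round(s_2, k_2) = 0x59F13
s_4 = Round(s_3, k_3) = 0xAFB96
s_5 = Round(s_4, k_4) = 0xF9719

0xF9719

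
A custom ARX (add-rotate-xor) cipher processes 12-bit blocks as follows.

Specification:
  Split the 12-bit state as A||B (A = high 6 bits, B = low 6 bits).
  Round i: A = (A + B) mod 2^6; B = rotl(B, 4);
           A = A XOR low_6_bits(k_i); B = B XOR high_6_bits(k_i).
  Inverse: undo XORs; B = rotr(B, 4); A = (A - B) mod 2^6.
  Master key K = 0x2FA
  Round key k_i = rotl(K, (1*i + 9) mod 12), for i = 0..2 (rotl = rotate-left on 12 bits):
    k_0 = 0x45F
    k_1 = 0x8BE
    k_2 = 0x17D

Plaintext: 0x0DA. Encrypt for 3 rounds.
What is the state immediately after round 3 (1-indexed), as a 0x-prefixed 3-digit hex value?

0x6F2

s_0 = plaintext = 0x0DA
s_1 = Round(s_0, k_0) = 0x0B7
s_2 = Round(s_1, k_1) = 0x1DF
s_3 = Round(s_2, k_2) = 0x6F2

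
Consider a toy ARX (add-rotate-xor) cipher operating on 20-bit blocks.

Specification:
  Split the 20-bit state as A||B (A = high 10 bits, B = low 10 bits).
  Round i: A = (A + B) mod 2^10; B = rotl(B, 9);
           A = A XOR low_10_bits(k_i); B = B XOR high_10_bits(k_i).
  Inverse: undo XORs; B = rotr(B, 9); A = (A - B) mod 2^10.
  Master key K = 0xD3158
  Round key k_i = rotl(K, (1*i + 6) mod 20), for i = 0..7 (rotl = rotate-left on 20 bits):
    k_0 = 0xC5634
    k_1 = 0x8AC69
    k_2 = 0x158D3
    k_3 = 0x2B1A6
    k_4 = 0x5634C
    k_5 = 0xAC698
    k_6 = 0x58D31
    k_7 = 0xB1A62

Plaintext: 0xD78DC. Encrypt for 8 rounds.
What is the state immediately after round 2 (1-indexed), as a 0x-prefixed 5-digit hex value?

0x78196

s_0 = plaintext = 0xD78DC
s_1 = Round(s_0, k_0) = 0x83B7B
s_2 = Round(s_1, k_1) = 0x78196
s_3 = Round(s_2, k_2) = 0xE949D
s_4 = Round(s_3, k_3) = 0x792E2
s_5 = Round(s_4, k_4) = 0xE2829
s_6 = Round(s_5, k_5) = 0x4ACA5
s_7 = Round(s_6, k_6) = 0x38731
s_8 = Round(s_7, k_7) = 0x9C15E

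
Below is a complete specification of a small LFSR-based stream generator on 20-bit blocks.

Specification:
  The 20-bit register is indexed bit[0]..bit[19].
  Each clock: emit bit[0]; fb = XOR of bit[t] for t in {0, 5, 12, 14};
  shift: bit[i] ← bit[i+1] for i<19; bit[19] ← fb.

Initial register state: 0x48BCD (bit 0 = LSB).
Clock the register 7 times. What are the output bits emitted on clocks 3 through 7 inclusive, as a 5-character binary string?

reg_0 = 0x48BCD
clock 1: out=1, reg = 0xA45E6
clock 2: out=0, reg = 0x522F3
clock 3: out=1, reg = 0x29179
clock 4: out=1, reg = 0x948BC
clock 5: out=0, reg = 0x4A45E
clock 6: out=0, reg = 0x2522F
clock 7: out=1, reg = 0x12917

11001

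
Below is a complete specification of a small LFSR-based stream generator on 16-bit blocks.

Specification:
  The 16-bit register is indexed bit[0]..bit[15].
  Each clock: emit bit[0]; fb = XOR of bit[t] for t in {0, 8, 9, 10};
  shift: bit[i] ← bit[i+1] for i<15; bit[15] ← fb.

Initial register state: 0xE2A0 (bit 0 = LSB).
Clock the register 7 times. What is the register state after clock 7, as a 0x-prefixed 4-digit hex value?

0x97C5

reg_0 = 0xE2A0
clock 1: out=0, reg = 0xF150
clock 2: out=0, reg = 0xF8A8
clock 3: out=0, reg = 0x7C54
clock 4: out=0, reg = 0xBE2A
clock 5: out=0, reg = 0x5F15
clock 6: out=1, reg = 0x2F8A
clock 7: out=0, reg = 0x97C5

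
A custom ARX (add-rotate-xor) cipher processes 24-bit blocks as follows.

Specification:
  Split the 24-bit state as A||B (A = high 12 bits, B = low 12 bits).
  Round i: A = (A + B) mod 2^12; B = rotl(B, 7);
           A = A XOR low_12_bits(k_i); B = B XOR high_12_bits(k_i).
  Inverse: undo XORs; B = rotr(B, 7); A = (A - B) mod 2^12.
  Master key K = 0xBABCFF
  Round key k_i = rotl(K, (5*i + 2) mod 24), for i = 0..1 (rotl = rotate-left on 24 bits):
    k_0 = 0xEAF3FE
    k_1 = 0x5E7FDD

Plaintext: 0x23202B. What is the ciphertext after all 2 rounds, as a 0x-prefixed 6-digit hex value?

0x30C2BE

s_0 = plaintext = 0x23202B
s_1 = Round(s_0, k_0) = 0x1A3B2E
s_2 = Round(s_1, k_1) = 0x30C2BE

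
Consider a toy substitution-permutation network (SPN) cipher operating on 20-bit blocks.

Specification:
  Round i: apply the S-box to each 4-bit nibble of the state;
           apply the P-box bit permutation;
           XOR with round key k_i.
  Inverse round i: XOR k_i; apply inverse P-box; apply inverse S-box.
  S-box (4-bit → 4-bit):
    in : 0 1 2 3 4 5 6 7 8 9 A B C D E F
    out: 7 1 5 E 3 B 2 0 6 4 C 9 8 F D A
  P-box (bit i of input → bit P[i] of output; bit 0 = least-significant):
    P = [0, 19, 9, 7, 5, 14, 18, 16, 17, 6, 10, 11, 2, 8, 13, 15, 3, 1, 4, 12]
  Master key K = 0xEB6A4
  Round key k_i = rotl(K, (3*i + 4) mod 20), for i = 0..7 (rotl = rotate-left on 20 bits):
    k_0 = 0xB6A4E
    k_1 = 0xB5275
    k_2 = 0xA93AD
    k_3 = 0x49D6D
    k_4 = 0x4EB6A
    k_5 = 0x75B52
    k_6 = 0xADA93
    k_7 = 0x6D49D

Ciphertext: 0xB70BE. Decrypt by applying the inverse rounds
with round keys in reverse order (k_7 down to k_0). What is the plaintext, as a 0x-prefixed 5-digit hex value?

0x94A8D

s_0 = ciphertext = 0xB70BE
s_1 = InvRound(s_0, k_7) = 0x6A9E4
s_2 = InvRound(s_1, k_6) = 0x30600
s_3 = InvRound(s_2, k_5) = 0x36387
s_4 = InvRound(s_3, k_4) = 0x1B5EB
s_5 = InvRound(s_4, k_3) = 0x62CAC
s_6 = InvRound(s_5, k_2) = 0xC3A90
s_7 = InvRound(s_6, k_1) = 0x725DB
s_8 = InvRound(s_7, k_0) = 0x94A8D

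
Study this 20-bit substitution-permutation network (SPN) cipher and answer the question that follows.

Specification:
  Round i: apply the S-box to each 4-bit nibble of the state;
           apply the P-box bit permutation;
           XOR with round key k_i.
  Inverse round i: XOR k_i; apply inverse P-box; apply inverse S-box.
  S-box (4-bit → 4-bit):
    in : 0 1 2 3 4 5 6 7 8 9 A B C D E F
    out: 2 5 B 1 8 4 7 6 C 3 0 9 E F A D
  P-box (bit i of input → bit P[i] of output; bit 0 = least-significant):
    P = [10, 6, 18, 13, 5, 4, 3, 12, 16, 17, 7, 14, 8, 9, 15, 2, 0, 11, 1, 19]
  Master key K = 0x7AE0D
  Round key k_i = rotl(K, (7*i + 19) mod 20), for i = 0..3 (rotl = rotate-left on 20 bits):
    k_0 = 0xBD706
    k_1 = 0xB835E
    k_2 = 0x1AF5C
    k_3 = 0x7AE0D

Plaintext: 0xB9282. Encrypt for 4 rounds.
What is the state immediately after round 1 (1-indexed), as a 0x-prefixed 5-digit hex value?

s_0 = plaintext = 0xB9282
s_1 = Round(s_0, k_0) = 0x0A04F
s_2 = Round(s_1, k_1) = 0xDBF5E
s_3 = Round(s_2, k_2) = 0x8C693
s_4 = Round(s_3, k_3) = 0xC28BB

0x0A04F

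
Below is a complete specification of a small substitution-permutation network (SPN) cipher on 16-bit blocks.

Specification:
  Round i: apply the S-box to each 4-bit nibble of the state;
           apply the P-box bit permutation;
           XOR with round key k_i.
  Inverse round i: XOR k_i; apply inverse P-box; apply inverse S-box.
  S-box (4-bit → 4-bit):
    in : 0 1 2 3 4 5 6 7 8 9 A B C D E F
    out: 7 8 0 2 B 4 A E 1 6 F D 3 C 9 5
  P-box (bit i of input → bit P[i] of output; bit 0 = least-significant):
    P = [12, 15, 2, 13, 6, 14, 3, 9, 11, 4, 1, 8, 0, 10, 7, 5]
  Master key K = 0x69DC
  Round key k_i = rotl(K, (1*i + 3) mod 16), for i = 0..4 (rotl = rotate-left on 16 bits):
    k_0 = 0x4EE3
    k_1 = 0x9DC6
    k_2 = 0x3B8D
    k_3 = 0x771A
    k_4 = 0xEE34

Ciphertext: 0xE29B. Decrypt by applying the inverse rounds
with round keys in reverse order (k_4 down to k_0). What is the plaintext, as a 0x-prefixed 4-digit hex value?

0xE06C

s_0 = ciphertext = 0xE29B
s_1 = InvRound(s_0, k_4) = 0xAF55
s_2 = InvRound(s_1, k_3) = 0x8F00
s_3 = InvRound(s_2, k_2) = 0x025A
s_4 = InvRound(s_3, k_1) = 0x94D0
s_5 = InvRound(s_4, k_0) = 0xE06C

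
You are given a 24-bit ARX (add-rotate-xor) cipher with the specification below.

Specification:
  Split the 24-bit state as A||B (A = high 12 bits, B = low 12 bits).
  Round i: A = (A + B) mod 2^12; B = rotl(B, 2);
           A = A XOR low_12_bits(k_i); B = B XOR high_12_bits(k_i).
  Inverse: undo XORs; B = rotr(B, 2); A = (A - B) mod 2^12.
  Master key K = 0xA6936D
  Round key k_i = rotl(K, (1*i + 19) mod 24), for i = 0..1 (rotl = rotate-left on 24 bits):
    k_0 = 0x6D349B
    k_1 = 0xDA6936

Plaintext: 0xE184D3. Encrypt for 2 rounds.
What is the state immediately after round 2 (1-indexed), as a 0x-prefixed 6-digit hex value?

s_0 = plaintext = 0xE184D3
s_1 = Round(s_0, k_0) = 0x67059E
s_2 = Round(s_1, k_1) = 0x538BDF

0x538BDF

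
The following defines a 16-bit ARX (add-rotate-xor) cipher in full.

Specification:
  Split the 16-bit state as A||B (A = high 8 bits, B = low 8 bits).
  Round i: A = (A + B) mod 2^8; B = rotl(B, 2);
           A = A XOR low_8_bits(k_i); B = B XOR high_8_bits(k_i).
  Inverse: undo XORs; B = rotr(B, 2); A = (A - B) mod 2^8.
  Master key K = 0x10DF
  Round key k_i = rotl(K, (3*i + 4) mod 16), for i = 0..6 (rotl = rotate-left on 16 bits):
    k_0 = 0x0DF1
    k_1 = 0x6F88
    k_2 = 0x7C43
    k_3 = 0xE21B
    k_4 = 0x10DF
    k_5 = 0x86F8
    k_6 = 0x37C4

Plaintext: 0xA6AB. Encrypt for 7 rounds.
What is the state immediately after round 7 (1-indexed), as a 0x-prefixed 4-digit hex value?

0x176F

s_0 = plaintext = 0xA6AB
s_1 = Round(s_0, k_0) = 0xA0A3
s_2 = Round(s_1, k_1) = 0xCBE1
s_3 = Round(s_2, k_2) = 0xEFFB
s_4 = Round(s_3, k_3) = 0xF10D
s_5 = Round(s_4, k_4) = 0x2124
s_6 = Round(s_5, k_5) = 0xBD16
s_7 = Round(s_6, k_6) = 0x176F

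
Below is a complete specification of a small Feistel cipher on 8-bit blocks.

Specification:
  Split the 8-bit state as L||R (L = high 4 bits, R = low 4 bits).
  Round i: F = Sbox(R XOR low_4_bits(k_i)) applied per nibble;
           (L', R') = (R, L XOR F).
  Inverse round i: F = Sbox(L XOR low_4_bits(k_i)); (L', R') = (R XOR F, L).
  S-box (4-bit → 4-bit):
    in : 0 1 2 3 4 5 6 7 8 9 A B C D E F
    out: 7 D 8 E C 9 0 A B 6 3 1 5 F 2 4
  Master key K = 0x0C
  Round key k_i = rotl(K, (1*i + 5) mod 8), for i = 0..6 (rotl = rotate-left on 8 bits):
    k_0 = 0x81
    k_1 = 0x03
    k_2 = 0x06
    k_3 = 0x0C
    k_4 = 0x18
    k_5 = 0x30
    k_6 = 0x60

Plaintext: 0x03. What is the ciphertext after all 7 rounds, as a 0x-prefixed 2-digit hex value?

s_0 = plaintext = 0x03
s_1 = Round(s_0, k_0) = 0x38
s_2 = Round(s_1, k_1) = 0x82
s_3 = Round(s_2, k_2) = 0x24
s_4 = Round(s_3, k_3) = 0x49
s_5 = Round(s_4, k_4) = 0x99
s_6 = Round(s_5, k_5) = 0x9F
s_7 = Round(s_6, k_6) = 0xFD

0xFD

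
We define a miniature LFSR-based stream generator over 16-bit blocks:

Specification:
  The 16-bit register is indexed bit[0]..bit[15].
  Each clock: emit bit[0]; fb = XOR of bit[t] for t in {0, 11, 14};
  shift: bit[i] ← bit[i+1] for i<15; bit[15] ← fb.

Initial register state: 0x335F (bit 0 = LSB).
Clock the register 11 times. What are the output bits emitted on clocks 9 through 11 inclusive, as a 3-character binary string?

reg_0 = 0x335F
clock 1: out=1, reg = 0x99AF
clock 2: out=1, reg = 0x4CD7
clock 3: out=1, reg = 0xA66B
clock 4: out=1, reg = 0xD335
clock 5: out=1, reg = 0x699A
clock 6: out=0, reg = 0x34CD
clock 7: out=1, reg = 0x9A66
clock 8: out=0, reg = 0xCD33
clock 9: out=1, reg = 0xE699
clock 10: out=1, reg = 0x734C
clock 11: out=0, reg = 0xB9A6

110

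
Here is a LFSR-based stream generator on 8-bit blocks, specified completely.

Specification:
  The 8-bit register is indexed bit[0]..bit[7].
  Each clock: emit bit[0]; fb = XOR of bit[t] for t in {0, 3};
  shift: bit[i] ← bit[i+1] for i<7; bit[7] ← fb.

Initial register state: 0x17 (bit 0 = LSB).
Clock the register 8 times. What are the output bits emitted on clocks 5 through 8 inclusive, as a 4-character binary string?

reg_0 = 0x17
clock 1: out=1, reg = 0x8B
clock 2: out=1, reg = 0x45
clock 3: out=1, reg = 0xA2
clock 4: out=0, reg = 0x51
clock 5: out=1, reg = 0xA8
clock 6: out=0, reg = 0xD4
clock 7: out=0, reg = 0x6A
clock 8: out=0, reg = 0xB5

1000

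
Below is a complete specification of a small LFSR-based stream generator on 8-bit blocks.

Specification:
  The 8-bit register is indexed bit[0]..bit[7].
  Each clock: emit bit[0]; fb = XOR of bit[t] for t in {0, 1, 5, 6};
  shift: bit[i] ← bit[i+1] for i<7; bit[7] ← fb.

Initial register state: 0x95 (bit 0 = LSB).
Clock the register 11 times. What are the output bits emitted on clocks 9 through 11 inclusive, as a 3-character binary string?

101

reg_0 = 0x95
clock 1: out=1, reg = 0xCA
clock 2: out=0, reg = 0x65
clock 3: out=1, reg = 0xB2
clock 4: out=0, reg = 0x59
clock 5: out=1, reg = 0x2C
clock 6: out=0, reg = 0x96
clock 7: out=0, reg = 0xCB
clock 8: out=1, reg = 0xE5
clock 9: out=1, reg = 0xF2
clock 10: out=0, reg = 0xF9
clock 11: out=1, reg = 0xFC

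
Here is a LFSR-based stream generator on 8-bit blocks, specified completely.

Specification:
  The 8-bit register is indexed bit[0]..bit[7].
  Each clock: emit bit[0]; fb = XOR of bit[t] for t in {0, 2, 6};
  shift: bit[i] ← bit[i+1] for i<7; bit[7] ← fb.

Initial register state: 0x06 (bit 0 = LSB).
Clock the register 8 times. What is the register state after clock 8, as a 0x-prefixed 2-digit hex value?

reg_0 = 0x06
clock 1: out=0, reg = 0x83
clock 2: out=1, reg = 0xC1
clock 3: out=1, reg = 0x60
clock 4: out=0, reg = 0xB0
clock 5: out=0, reg = 0x58
clock 6: out=0, reg = 0xAC
clock 7: out=0, reg = 0xD6
clock 8: out=0, reg = 0x6B

0x6B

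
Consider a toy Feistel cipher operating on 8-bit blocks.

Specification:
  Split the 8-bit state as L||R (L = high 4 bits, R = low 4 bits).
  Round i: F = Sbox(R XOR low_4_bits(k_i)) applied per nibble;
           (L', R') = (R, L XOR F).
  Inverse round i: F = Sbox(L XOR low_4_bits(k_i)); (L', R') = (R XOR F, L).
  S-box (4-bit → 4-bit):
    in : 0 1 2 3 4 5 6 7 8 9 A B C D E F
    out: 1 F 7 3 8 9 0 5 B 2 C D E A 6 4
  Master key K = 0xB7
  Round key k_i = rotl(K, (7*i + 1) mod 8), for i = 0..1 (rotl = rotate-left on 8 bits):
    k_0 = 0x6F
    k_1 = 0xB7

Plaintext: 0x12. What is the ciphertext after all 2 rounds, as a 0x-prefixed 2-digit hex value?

0xBC

s_0 = plaintext = 0x12
s_1 = Round(s_0, k_0) = 0x2B
s_2 = Round(s_1, k_1) = 0xBC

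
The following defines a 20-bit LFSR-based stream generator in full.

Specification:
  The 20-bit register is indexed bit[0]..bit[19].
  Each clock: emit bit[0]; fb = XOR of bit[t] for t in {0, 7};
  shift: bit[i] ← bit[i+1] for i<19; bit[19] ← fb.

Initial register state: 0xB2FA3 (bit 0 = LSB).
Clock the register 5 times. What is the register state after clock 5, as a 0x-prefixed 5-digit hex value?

0xE597D

reg_0 = 0xB2FA3
clock 1: out=1, reg = 0x597D1
clock 2: out=1, reg = 0x2CBE8
clock 3: out=0, reg = 0x965F4
clock 4: out=0, reg = 0xCB2FA
clock 5: out=0, reg = 0xE597D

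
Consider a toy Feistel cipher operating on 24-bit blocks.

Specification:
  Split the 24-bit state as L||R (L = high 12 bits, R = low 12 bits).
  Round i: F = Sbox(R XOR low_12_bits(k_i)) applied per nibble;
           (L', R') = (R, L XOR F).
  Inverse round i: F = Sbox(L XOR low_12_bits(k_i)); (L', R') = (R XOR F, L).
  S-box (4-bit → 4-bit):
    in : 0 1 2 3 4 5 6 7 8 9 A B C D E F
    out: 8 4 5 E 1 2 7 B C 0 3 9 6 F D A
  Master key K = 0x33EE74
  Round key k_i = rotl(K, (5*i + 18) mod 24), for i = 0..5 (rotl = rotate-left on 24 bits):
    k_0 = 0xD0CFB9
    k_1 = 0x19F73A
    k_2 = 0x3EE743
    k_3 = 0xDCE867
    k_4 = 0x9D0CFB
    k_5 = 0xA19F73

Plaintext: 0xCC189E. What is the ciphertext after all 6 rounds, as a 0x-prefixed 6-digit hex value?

0x3C3764

s_0 = plaintext = 0xCC189E
s_1 = Round(s_0, k_0) = 0x89E79A
s_2 = Round(s_1, k_1) = 0x79A0A6
s_3 = Round(s_2, k_2) = 0x0A6C48
s_4 = Round(s_3, k_3) = 0xC481FC
s_5 = Round(s_4, k_4) = 0x1FC3C3
s_6 = Round(s_5, k_5) = 0x3C3764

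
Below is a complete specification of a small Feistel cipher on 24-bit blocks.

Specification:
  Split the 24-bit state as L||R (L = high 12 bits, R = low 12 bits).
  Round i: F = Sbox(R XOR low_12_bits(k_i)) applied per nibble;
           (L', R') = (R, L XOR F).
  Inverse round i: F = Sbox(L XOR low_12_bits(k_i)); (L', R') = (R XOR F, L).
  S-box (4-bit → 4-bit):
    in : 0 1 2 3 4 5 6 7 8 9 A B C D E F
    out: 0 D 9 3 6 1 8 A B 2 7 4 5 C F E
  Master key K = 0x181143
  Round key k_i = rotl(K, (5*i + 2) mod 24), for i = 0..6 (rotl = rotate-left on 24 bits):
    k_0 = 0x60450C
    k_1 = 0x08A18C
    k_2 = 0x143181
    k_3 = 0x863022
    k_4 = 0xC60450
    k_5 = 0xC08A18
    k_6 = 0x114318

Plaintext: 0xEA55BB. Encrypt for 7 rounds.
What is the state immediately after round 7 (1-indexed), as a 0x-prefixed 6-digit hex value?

s_0 = plaintext = 0xEA55BB
s_1 = Round(s_0, k_0) = 0x5BBEEF
s_2 = Round(s_1, k_1) = 0xEEFB38
s_3 = Round(s_2, k_2) = 0xB389AD
s_4 = Round(s_3, k_3) = 0x9AD986
s_5 = Round(s_4, k_4) = 0x986565
s_6 = Round(s_5, k_5) = 0x56572A
s_7 = Round(s_6, k_6) = 0x72A35C

0x72A35C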